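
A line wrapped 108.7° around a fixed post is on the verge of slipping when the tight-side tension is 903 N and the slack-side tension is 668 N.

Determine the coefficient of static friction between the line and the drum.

T₂/T₁ = e^{μβ} → μ = ln(T₂/T₁)/β.
β = 108.7° = 1.897 rad.
μ = ln(903/668)/1.897 = ln(1.352)/1.897 = 0.159.

μ ≈ 0.159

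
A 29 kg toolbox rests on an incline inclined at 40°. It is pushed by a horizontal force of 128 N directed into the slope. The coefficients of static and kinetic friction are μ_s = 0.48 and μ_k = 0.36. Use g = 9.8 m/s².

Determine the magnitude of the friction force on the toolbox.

f ≈ 84.6 N (up the incline)

Normal direction: N = m g cos θ + P sin θ = 300 N.
Along the incline, the net driving force (taking up-slope positive) is P cos θ − m g sin θ = 98.05 − 182.7 = -84.63 N, so equilibrium requires friction f = 84.63 N (up-slope).
The limit of static friction is μ_s N = 144 N.
|f_req| = 84.63 ≤ 144 N → the toolbox is in equilibrium; friction equals the required value.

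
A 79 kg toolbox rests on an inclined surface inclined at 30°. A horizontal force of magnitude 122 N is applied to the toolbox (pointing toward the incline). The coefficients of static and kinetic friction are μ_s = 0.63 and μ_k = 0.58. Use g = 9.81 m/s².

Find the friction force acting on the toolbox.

f ≈ 282 N (up the incline)

Normal direction: N = m g cos θ + P sin θ = 732.2 N.
Parallel to the incline: P cos θ − m g sin θ = 105.7 − 387.5 = -281.8 N; the friction needed to balance this is 281.8 N acting up the slope.
The limit of static friction is μ_s N = 461.3 N.
|f_req| = 281.8 ≤ 461.3 N → the toolbox is in equilibrium; friction equals the required value.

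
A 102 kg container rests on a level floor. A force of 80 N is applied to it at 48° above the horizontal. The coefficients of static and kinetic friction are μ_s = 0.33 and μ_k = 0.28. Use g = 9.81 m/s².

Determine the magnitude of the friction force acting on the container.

f ≈ 53.5 N

Vertical equilibrium gives N = m g − P sin α = 941.2 N.
The horizontal driving force is P cos α = 53.53 N, so equilibrium needs friction f = 53.53 N.
The static-friction limit is μ_s N = 310.6 N.
53.53 ≤ 310.6 N → static; friction equals the required 53.5 N.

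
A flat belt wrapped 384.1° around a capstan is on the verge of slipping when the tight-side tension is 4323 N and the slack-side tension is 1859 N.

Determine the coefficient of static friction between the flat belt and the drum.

μ ≈ 0.126

T₂/T₁ = e^{μβ} → μ = ln(T₂/T₁)/β.
β = 384.1° = 6.704 rad.
μ = ln(4323/1859)/6.704 = ln(2.325)/6.704 = 0.126.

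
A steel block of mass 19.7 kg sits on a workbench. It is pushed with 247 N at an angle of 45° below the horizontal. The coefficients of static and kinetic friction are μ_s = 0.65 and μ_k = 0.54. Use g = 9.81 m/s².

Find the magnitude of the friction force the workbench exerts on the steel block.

f ≈ 175 N

N = m g + P sin α = 193.3 + 247×sin 45° = 367.9 N.
The horizontal driving force is P cos α = 174.7 N, so equilibrium needs friction f = 174.7 N.
μ_s N = 0.65 × 367.9 = 239.1 N.
174.7 ≤ 239.1 N → static; friction equals the required 175 N.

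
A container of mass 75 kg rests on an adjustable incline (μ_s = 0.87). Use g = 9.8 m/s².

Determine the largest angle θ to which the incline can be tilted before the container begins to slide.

θ_max ≈ 41°

At the slip threshold, m g sin θ = μ_s · m g cos θ, so tan θ = μ_s.
θ_max = arctan(0.87) = 41°.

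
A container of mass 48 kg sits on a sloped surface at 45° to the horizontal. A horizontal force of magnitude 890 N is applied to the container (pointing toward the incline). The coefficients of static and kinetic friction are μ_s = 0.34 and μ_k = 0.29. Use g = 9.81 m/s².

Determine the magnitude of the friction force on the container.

Normal direction: N = m g cos θ + P sin θ = 962.3 N.
Along the incline, the net driving force (taking up-slope positive) is P cos θ − m g sin θ = 629.3 − 333 = 296.4 N, so equilibrium requires friction f = -296.4 N (down-slope).
Maximum static friction: μ_s N = 0.34 × 962.3 = 327.2 N.
Since 296.4 N is within the 327.2 N limit, the container stays put and friction is exactly 296 N.

f ≈ 296 N (down the incline)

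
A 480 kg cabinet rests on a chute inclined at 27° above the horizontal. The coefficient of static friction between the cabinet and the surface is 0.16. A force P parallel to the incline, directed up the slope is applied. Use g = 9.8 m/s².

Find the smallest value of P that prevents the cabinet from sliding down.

The cabinet tends to slide down (tan θ > μ_s), so at the point of impending slip friction acts up-slope at its limit: f = μ_s N.
P is parallel to the surface, so N = m g cos θ = 4190 N.
Along the incline: P + μ_s N = m g sin θ, so P = 2140 − 0.16×4190 = 1460 N.

P_min ≈ 1460 N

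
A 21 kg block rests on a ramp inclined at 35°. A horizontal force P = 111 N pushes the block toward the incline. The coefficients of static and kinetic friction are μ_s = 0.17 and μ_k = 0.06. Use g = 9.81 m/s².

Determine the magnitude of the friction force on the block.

Resolve perpendicular to the incline: N = m g cos θ + P sin θ = 21×9.81×cos 35° + 111×sin 35° = 232.4 N.
Parallel to the incline: P cos θ − m g sin θ = 90.93 − 118.2 = -27.24 N; the friction needed to balance this is 27.24 N acting up the slope.
The limit of static friction is μ_s N = 39.51 N.
Since 27.24 N is within the 39.51 N limit, the block stays put and friction is exactly 27.2 N.

f ≈ 27.2 N (up the incline)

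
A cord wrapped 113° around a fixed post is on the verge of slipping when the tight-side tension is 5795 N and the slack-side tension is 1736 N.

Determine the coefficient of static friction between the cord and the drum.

T₂/T₁ = e^{μβ} → μ = ln(T₂/T₁)/β.
β = 113° = 1.972 rad.
μ = ln(5795/1736)/1.972 = ln(3.338)/1.972 = 0.611.

μ ≈ 0.611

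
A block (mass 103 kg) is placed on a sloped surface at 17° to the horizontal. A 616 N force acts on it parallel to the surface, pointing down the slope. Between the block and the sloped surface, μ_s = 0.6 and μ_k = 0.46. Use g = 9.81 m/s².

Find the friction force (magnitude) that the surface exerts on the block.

Normal force: N = m g cos θ = 103 × 9.81 × cos 17° = 966.3 N.
For equilibrium along the incline the friction force must supply f = m g sin θ + P = 295.4 + 616 = 911.4 N (positive meaning up-slope).
Static friction can supply at most μ_s N = 579.8 N.
|911.4| exceeds 579.8 N, so the block slips down-slope; friction is kinetic, f = μ_k N = 0.46×966.3 = 444 N.

f ≈ 444 N (up the incline)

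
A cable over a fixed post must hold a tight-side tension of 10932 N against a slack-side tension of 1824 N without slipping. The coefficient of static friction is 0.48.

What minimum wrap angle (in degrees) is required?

T₂/T₁ = e^{μβ} → β = ln(T₂/T₁)/μ.
β = ln(10932/1824)/0.48 = 1.791/0.48 = 3.731 rad.
In degrees: β = 3.731 × 180/π = 214°.

β_min ≈ 214°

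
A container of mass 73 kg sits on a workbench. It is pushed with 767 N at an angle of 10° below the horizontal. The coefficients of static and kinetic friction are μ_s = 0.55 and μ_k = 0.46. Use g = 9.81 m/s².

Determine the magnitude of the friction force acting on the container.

N = m g + P sin α = 716.1 + 767×sin 10° = 849.3 N.
Horizontally, friction must balance P cos α = 755.3 N.
μ_s N = 0.55 × 849.3 = 467.1 N.
755.3 > 467.1 N → the container slides; f = μ_k N = 0.46×849.3 = 391 N.

f ≈ 391 N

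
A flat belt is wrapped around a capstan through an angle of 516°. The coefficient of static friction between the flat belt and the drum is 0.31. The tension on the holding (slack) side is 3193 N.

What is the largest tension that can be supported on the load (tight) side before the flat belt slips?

T_max ≈ 52100 N

At impending slip the capstan equation gives T₂/T₁ = e^{μβ} with β in radians.
β = 516° × π/180 = 9.006 rad.
e^{μβ} = e^{0.31×9.006} = 16.31.
T₂ = T₁ · e^{μβ} = 3193 × 16.31 = 52100 N.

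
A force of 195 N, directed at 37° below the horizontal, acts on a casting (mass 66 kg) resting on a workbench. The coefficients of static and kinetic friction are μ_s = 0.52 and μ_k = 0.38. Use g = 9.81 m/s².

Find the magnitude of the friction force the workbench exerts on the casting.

f ≈ 156 N

The vertical component of P adds to the normal force: N = m g + P sin α = 647.5 + 117.4 = 764.8 N.
The horizontal driving force is P cos α = 155.7 N, so equilibrium needs friction f = 155.7 N.
The static-friction limit is μ_s N = 397.7 N.
Since 155.7 N does not exceed the limit, the casting stays at rest and f = 156 N.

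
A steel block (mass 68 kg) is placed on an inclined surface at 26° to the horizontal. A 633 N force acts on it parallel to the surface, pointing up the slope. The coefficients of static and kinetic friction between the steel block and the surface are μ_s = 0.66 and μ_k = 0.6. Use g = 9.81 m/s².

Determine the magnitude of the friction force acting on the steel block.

Normal force: N = m g cos θ = 68 × 9.81 × cos 26° = 599.6 N.
The friction needed for equilibrium is m g sin θ − P = 292.4 − 633 = -340.6 N, measured positive up-slope.
Maximum static friction available: μ_s N = 0.66 × 599.6 = 395.7 N.
Since |-340.6| ≤ 395.7 N, static friction is sufficient; f equals the required value, not μ_s N.

f ≈ 341 N (down the incline)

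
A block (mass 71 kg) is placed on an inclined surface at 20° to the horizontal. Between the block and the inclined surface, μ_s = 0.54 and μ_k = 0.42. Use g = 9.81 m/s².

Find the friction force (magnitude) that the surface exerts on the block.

f ≈ 238 N (up the incline)

Perpendicular to the surface, N = m g cos θ = 71·9.81·cos 20° = 654.5 N.
For equilibrium along the incline, friction must balance the weight component: f = m g sin θ = 238.2 N up the slope.
The static-friction ceiling is μ_s N = 0.54 × 654.5 = 353.4 N.
Since |238.2| ≤ 353.4 N, static friction is sufficient; f equals the required value, not μ_s N.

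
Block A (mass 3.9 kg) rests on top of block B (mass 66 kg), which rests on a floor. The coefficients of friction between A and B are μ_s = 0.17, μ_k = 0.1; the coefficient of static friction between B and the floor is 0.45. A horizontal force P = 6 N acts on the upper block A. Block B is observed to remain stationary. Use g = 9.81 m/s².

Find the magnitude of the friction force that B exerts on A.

The normal force B exerts on A is simply A's weight, N₁ = 38.26 N.
Maximum static friction on A from B: μ_s N₁ = 0.17×38.26 = 6.504 N.
P = 6 N is within that limit, so A and B move together (both at rest); the A–B friction is simply f₁ = P = 6 N.
By Newton's third law B feels 6 N forward from A. With B stationary, the floor's static friction on B balances it: f₂ = 6 N (well within μ_s(m_A+m_B)g = 308.6 N).

f ≈ 6 N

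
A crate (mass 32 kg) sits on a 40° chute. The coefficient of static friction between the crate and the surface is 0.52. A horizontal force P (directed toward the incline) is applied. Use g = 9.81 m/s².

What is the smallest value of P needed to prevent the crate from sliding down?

The crate tends to slide down (tan θ > μ_s), so at the point of impending slip friction acts up-slope at its limit: f = μ_s N.
Perpendicular to the incline: N = m g cos θ + P sin θ.
Along the incline: P cos θ + μ_s N = m g sin θ, i.e. P cos θ + μ_s (m g cos θ + P sin θ) = m g sin θ.
Solving, P (cos θ + μ_s sin θ) = m g (sin θ − μ_s cos θ), so P = 314×0.2444/1.1 = 69.7 N.

P_min ≈ 69.7 N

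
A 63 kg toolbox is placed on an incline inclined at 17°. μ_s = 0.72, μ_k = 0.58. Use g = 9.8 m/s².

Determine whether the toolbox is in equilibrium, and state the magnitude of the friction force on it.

N = m g cos θ = 590 N.
Down-slope weight component: m g sin θ = 181 N.
μ_s N = 425 N.
181 ≤ 425 N, so it stays put; friction = 181 N.

f ≈ 181 N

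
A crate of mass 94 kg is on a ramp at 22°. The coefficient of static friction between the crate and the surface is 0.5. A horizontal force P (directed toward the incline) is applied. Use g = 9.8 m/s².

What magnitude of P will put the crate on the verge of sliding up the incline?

P ≈ 1040 N

At impending motion up the slope, friction acts down-slope at its limit: f = μ_s N.
Perpendicular to the incline: N = m g cos θ + P sin θ.
Along the incline: P cos θ = m g sin θ + μ_s N = m g sin θ + μ_s (m g cos θ + P sin θ).
Solving, P (cos θ − μ_s sin θ) = m g (sin θ + μ_s cos θ), so P = 94×9.8×(sin 22° + 0.5 cos 22°)/(cos 22° − 0.5 sin 22°) = 921×0.8382/0.7399 = 1040 N.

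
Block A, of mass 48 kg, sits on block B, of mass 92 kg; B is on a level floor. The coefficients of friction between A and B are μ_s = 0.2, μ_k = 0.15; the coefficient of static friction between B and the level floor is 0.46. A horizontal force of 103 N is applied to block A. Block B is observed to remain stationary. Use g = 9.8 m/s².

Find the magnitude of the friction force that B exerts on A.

Normal force at the A–B interface: N₁ = m_A g = 470.4 N.
So the A–B interface can sustain at most μ_s N₁ = 94.08 N of static friction.
P = 103 N exceeds that limit, so A slips over B and the interface friction becomes kinetic: f₁ = μ_k N₁ = 0.15×470.4 = 70.6 N.
By Newton's third law B feels 70.6 N forward from A. With B stationary, the floor's static friction on B balances it: f₂ = 70.6 N (well within μ_s(m_A+m_B)g = 631.1 N).

f ≈ 70.6 N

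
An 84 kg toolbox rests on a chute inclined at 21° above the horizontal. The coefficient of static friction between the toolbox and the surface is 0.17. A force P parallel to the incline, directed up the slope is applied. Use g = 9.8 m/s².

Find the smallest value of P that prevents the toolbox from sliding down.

The toolbox tends to slide down (tan θ > μ_s), so at the point of impending slip friction acts up-slope at its limit: f = μ_s N.
P is parallel to the surface, so N = m g cos θ = 769 N.
Along the incline: P + μ_s N = m g sin θ, so P = 295 − 0.17×769 = 164 N.

P_min ≈ 164 N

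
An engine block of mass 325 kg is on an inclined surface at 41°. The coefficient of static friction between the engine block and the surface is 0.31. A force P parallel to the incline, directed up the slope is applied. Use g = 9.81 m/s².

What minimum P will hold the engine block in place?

The engine block tends to slide down (tan θ > μ_s), so at the point of impending slip friction acts up-slope at its limit: f = μ_s N.
P is parallel to the surface, so N = m g cos θ = 2410 N.
Along the incline: P + μ_s N = m g sin θ, so P = 2090 − 0.31×2410 = 1350 N.

P_min ≈ 1350 N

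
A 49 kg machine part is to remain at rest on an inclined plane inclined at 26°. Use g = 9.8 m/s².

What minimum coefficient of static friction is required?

μ_s,min ≈ 0.488

At the slip threshold m g sin θ = μ_s m g cos θ, so μ_s,min = tan θ.
μ_s,min = tan 26° = 0.488.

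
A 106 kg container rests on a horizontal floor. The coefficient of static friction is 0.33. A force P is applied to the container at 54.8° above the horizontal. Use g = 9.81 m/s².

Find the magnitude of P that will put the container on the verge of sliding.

N = m g − P sin α (the pull lifts the container).
At impending slip, P cos α = μ_s N = μ_s (m g − P sin α).
Solving: P (cos α + μ_s sin α) = μ_s m g → P = 0.33×1040/(cos 54.8° + 0.33 sin 54.8°) = 343/0.8461 = 406 N.

P ≈ 406 N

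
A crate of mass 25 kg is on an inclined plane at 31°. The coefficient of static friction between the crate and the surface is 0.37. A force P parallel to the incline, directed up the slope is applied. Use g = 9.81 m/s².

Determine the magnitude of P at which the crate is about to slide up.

At impending motion up the slope, friction acts down-slope at its limit: f = μ_s N.
P is parallel to the surface, so N = m g cos θ = 210 N.
Along the incline: P = m g sin θ + μ_s N = 126 + 0.37×210 = 204 N.

P ≈ 204 N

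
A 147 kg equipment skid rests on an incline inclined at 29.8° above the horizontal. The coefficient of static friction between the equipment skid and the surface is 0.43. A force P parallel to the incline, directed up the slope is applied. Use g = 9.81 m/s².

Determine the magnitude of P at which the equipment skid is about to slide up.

At impending motion up the slope, friction acts down-slope at its limit: f = μ_s N.
P is parallel to the surface, so N = m g cos θ = 1250 N.
Along the incline: P = m g sin θ + μ_s N = 717 + 0.43×1250 = 1250 N.

P ≈ 1250 N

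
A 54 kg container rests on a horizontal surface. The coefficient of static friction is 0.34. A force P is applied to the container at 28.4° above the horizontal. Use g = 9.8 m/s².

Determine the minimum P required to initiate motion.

P ≈ 173 N

N = m g − P sin α (the pull lifts the container).
At impending slip, P cos α = μ_s N = μ_s (m g − P sin α).
Solving: P (cos α + μ_s sin α) = μ_s m g → P = 0.34×529/(cos 28.4° + 0.34 sin 28.4°) = 180/1.041 = 173 N.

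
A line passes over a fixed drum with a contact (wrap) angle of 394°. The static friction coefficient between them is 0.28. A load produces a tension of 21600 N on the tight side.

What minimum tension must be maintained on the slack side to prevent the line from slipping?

T_min ≈ 3150 N

Capstan equation at impending slip: T_tight/T_slack = e^{μβ}.
β = 394° = 6.877 rad; e^{μβ} = e^{0.28×6.877} = 6.858.
T_slack = T_tight / e^{μβ} = 21600 / 6.858 = 3150 N.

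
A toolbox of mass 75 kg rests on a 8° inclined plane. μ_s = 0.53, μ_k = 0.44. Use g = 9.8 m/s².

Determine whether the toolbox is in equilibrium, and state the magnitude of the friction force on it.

N = m g cos θ = 728 N.
Down-slope weight component: m g sin θ = 102 N.
μ_s N = 386 N.
102 ≤ 386 N, so it stays put; friction = 102 N.

f ≈ 102 N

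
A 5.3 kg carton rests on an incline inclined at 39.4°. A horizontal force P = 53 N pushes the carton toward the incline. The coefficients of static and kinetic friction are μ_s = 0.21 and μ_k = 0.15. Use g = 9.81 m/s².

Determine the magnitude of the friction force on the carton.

Resolve perpendicular to the incline: N = m g cos θ + P sin θ = 5.3×9.81×cos 39.4° + 53×sin 39.4° = 73.82 N.
Parallel to the incline: P cos θ − m g sin θ = 40.95 − 33 = 7.953 N; the friction needed to balance this is 7.953 N acting down the slope.
The limit of static friction is μ_s N = 15.5 N.
Since 7.953 N is within the 15.5 N limit, the carton stays put and friction is exactly 7.95 N.

f ≈ 7.95 N (down the incline)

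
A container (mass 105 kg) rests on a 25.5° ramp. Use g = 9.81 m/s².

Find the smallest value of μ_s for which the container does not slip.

At the slip threshold m g sin θ = μ_s m g cos θ, so μ_s,min = tan θ.
μ_s,min = tan 25.5° = 0.477.

μ_s,min ≈ 0.477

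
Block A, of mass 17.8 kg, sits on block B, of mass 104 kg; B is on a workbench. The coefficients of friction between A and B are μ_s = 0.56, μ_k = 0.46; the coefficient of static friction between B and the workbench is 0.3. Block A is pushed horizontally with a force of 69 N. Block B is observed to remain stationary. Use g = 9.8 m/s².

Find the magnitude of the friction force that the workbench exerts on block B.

f ≈ 69 N

Between the blocks, N₁ = m_A g = 174.4 N.
Maximum static friction on A from B: μ_s N₁ = 0.56×174.4 = 97.69 N.
P = 69 N is within that limit, so A and B move together (both at rest); the A–B friction is simply f₁ = P = 69 N.
B experiences an equal 69 N forward from A (third law). B is in equilibrium, so the floor supplies f₂ = 69 N of static friction (limit μ_s(m_A+m_B)g = 358.1 N, not exceeded).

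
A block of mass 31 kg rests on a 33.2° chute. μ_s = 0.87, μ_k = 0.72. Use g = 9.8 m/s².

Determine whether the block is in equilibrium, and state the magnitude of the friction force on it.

N = m g cos θ = 254 N.
Down-slope weight component: m g sin θ = 166 N.
μ_s N = 221 N.
166 ≤ 221 N, so it stays put; friction = 166 N.

f ≈ 166 N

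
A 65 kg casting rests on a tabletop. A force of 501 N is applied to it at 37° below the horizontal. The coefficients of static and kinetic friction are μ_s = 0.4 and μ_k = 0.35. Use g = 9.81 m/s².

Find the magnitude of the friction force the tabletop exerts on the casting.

Vertical equilibrium gives N = m g + P sin α = 939.2 N.
The horizontal driving force is P cos α = 400.1 N, so equilibrium needs friction f = 400.1 N.
The static-friction limit is μ_s N = 375.7 N.
400.1 > 375.7 N → the casting slides; f = μ_k N = 0.35×939.2 = 329 N.

f ≈ 329 N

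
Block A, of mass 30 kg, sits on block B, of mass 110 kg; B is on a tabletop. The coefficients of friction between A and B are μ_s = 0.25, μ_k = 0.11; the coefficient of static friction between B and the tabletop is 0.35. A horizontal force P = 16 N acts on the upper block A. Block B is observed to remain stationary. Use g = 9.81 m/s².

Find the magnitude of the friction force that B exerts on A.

f ≈ 16 N

The normal force B exerts on A is simply A's weight, N₁ = 294.3 N.
So the A–B interface can sustain at most μ_s N₁ = 73.58 N of static friction.
Since P = 16 N ≤ 73.58 N, A does not slip on B; friction on A equals P = 16 N.
By Newton's third law B feels 16 N forward from A. With B stationary, the floor's static friction on B balances it: f₂ = 16 N (well within μ_s(m_A+m_B)g = 480.7 N).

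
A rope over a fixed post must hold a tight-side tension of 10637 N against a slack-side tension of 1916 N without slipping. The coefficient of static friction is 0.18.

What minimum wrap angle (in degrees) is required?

T₂/T₁ = e^{μβ} → β = ln(T₂/T₁)/μ.
β = ln(10637/1916)/0.18 = 1.714/0.18 = 9.523 rad.
In degrees: β = 9.523 × 180/π = 546°.

β_min ≈ 546°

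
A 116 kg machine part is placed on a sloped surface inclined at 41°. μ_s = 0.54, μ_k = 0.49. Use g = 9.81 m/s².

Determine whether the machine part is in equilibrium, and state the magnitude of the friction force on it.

f ≈ 421 N

N = m g cos θ = 859 N.
Down-slope weight component: m g sin θ = 747 N.
μ_s N = 464 N.
747 > 464 N, so it slides; kinetic friction f = μ_k N = 0.49×859 = 421 N.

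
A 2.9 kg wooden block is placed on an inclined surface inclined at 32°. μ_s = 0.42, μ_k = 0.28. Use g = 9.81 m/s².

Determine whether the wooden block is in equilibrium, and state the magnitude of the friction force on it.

N = m g cos θ = 24.1 N.
Down-slope weight component: m g sin θ = 15.1 N.
μ_s N = 10.1 N.
15.1 > 10.1 N, so it slides; kinetic friction f = μ_k N = 0.28×24.1 = 6.76 N.

f ≈ 6.76 N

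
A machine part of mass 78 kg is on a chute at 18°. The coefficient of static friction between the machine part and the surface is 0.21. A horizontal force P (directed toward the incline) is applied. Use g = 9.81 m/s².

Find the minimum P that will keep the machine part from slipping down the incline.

P_min ≈ 82.3 N

The machine part tends to slide down (tan θ > μ_s), so at the point of impending slip friction acts up-slope at its limit: f = μ_s N.
Perpendicular to the incline: N = m g cos θ + P sin θ.
Along the incline: P cos θ + μ_s N = m g sin θ, i.e. P cos θ + μ_s (m g cos θ + P sin θ) = m g sin θ.
Solving, P (cos θ + μ_s sin θ) = m g (sin θ − μ_s cos θ), so P = 765×0.1093/1.016 = 82.3 N.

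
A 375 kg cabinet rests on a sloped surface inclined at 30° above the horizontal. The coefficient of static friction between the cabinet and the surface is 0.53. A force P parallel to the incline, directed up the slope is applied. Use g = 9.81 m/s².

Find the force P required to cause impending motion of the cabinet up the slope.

At impending motion up the slope, friction acts down-slope at its limit: f = μ_s N.
P is parallel to the surface, so N = m g cos θ = 3190 N.
Along the incline: P = m g sin θ + μ_s N = 1840 + 0.53×3190 = 3530 N.

P ≈ 3530 N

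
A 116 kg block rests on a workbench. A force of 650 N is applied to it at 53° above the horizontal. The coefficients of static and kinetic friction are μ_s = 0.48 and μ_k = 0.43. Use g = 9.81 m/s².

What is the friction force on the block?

N = m g − P sin α = 1138 − 650×sin 53° = 618.8 N.
Horizontally, friction must balance P cos α = 391.2 N.
μ_s N = 0.48 × 618.8 = 297 N.
391.2 > 297 N → the block slides; f = μ_k N = 0.43×618.8 = 266 N.

f ≈ 266 N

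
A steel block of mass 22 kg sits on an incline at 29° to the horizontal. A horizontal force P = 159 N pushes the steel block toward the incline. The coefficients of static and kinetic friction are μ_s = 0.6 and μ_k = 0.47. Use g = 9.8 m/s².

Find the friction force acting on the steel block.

The horizontal push has a component P sin θ into the surface, so N = m g cos θ + P sin θ = 188.6 + 77.08 = 265.7 N.
Along the incline, the net driving force (taking up-slope positive) is P cos θ − m g sin θ = 139.1 − 104.5 = 34.54 N, so equilibrium requires friction f = -34.54 N (down-slope).
Maximum static friction: μ_s N = 0.6 × 265.7 = 159.4 N.
Since 34.54 N is within the 159.4 N limit, the steel block stays put and friction is exactly 34.5 N.

f ≈ 34.5 N (down the incline)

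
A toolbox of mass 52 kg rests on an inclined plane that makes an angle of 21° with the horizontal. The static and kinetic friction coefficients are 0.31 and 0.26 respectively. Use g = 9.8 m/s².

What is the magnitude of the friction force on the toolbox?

Normal force: N = m g cos θ = 52 × 9.8 × cos 21° = 475.8 N.
Along the slope the weight component is m g sin θ = 182.6 N; friction must supply exactly this, acting up-slope.
Static friction can supply at most μ_s N = 147.5 N.
Since |182.6| > 147.5 N, static friction cannot hold it; the toolbox slides down the incline and kinetic friction applies: f = μ_k N = 0.26 × 475.8 = 124 N.

f ≈ 124 N (up the incline)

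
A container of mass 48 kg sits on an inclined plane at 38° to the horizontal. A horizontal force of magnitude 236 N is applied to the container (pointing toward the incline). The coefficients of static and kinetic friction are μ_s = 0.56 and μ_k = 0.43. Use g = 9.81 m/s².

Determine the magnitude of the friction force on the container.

f ≈ 104 N (up the incline)

Resolve perpendicular to the incline: N = m g cos θ + P sin θ = 48×9.81×cos 38° + 236×sin 38° = 516.4 N.
Parallel to the incline: P cos θ − m g sin θ = 186 − 289.9 = -103.9 N; the friction needed to balance this is 103.9 N acting up the slope.
Maximum static friction: μ_s N = 0.56 × 516.4 = 289.2 N.
Since 103.9 N is within the 289.2 N limit, the container stays put and friction is exactly 104 N.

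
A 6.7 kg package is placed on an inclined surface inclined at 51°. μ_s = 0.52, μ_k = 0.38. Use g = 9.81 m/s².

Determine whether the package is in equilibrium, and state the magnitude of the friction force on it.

N = m g cos θ = 41.4 N.
Down-slope weight component: m g sin θ = 51.1 N.
μ_s N = 21.5 N.
51.1 > 21.5 N, so it slides; kinetic friction f = μ_k N = 0.38×41.4 = 15.7 N.

f ≈ 15.7 N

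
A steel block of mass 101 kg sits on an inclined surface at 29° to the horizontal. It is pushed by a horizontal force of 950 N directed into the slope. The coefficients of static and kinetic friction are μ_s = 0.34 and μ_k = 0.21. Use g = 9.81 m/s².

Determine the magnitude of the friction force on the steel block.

f ≈ 351 N (down the incline)

Normal direction: N = m g cos θ + P sin θ = 1327 N.
Along the incline, the net driving force (taking up-slope positive) is P cos θ − m g sin θ = 830.9 − 480.4 = 350.5 N, so equilibrium requires friction f = -350.5 N (down-slope).
The limit of static friction is μ_s N = 451.2 N.
|f_req| = 350.5 ≤ 451.2 N → the steel block is in equilibrium; friction equals the required value.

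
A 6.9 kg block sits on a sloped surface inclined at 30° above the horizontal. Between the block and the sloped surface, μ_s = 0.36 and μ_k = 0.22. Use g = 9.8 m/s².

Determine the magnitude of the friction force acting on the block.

f ≈ 12.9 N (up the incline)

Perpendicular to the surface, N = m g cos θ = 6.9·9.8·cos 30° = 58.56 N.
For equilibrium along the incline, friction must balance the weight component: f = m g sin θ = 33.81 N up the slope.
Static friction can supply at most μ_s N = 21.08 N.
Since |33.81| > 21.08 N, static friction cannot hold it; the block slides down the incline and kinetic friction applies: f = μ_k N = 0.22 × 58.56 = 12.9 N.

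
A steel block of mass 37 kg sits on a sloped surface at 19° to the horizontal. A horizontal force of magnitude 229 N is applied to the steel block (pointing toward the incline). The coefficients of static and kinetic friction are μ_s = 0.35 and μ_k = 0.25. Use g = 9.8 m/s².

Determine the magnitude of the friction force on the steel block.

Normal direction: N = m g cos θ + P sin θ = 417.4 N.
Parallel to the incline: P cos θ − m g sin θ = 216.5 − 118.1 = 98.47 N; the friction needed to balance this is 98.47 N acting down the slope.
The limit of static friction is μ_s N = 146.1 N.
|f_req| = 98.47 ≤ 146.1 N → the steel block is in equilibrium; friction equals the required value.

f ≈ 98.5 N (down the incline)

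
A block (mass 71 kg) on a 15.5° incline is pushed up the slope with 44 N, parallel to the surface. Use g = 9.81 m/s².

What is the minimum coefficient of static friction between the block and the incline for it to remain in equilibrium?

N = m g cos θ = 671.2 N.
Friction must make up the shortfall along the incline: f = m g sin θ − P = 186.1 − 44 = 142.1 N.
At the threshold f = μ_s N, so μ_s,min = 142.1/671.2 = 0.212.

μ_s,min ≈ 0.212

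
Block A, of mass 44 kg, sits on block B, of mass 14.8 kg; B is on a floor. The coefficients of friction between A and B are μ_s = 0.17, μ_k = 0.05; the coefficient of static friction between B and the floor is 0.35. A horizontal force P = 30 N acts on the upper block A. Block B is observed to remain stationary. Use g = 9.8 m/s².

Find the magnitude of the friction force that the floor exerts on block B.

f ≈ 30 N

The normal force B exerts on A is simply A's weight, N₁ = 431.2 N.
Maximum static friction on A from B: μ_s N₁ = 0.17×431.2 = 73.3 N.
Since P = 30 N ≤ 73.3 N, A does not slip on B; friction on A equals P = 30 N.
By Newton's third law B feels 30 N forward from A. With B stationary, the floor's static friction on B balances it: f₂ = 30 N (well within μ_s(m_A+m_B)g = 201.7 N).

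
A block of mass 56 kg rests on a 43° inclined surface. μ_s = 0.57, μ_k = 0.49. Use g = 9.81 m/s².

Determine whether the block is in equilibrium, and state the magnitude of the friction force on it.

f ≈ 197 N

N = m g cos θ = 402 N.
Down-slope weight component: m g sin θ = 375 N.
μ_s N = 229 N.
375 > 229 N, so it slides; kinetic friction f = μ_k N = 0.49×402 = 197 N.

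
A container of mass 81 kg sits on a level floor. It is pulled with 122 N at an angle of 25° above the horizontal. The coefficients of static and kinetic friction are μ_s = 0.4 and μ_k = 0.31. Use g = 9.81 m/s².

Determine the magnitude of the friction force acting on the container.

f ≈ 111 N

The vertical component of P reduces the normal force: N = m g − P sin α = 794.6 − 51.56 = 743.1 N.
Horizontally, friction must balance P cos α = 110.6 N.
μ_s N = 0.4 × 743.1 = 297.2 N.
Since 110.6 N does not exceed the limit, the container stays at rest and f = 111 N.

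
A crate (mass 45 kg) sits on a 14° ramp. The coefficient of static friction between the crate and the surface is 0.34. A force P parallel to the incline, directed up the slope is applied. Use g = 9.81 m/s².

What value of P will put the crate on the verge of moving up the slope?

At impending motion up the slope, friction acts down-slope at its limit: f = μ_s N.
P is parallel to the surface, so N = m g cos θ = 428 N.
Along the incline: P = m g sin θ + μ_s N = 107 + 0.34×428 = 252 N.

P ≈ 252 N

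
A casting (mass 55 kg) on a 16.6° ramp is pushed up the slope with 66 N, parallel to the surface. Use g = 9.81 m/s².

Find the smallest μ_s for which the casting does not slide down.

μ_s,min ≈ 0.17

N = m g cos θ = 517.1 N.
Friction must make up the shortfall along the incline: f = m g sin θ − P = 154.1 − 66 = 88.14 N.
At the threshold f = μ_s N, so μ_s,min = 88.14/517.1 = 0.17.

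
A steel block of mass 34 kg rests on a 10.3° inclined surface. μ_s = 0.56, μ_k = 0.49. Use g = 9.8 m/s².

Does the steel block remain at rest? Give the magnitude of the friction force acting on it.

f ≈ 59.6 N

N = m g cos θ = 328 N.
Down-slope weight component: m g sin θ = 59.6 N.
μ_s N = 184 N.
59.6 ≤ 184 N, so it stays put; friction = 59.6 N.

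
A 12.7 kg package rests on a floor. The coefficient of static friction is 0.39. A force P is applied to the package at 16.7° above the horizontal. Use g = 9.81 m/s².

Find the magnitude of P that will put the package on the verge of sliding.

P ≈ 45.4 N

N = m g − P sin α (the pull lifts the package).
At impending slip, P cos α = μ_s N = μ_s (m g − P sin α).
Solving: P (cos α + μ_s sin α) = μ_s m g → P = 0.39×125/(cos 16.7° + 0.39 sin 16.7°) = 48.6/1.07 = 45.4 N.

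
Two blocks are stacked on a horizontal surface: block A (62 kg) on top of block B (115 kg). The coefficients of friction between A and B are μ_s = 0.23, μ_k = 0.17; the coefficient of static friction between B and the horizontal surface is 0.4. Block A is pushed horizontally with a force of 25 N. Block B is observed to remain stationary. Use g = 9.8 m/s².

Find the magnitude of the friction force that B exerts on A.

Normal force at the A–B interface: N₁ = m_A g = 607.6 N.
Maximum static friction on A from B: μ_s N₁ = 0.23×607.6 = 139.7 N.
Since P = 25 N ≤ 139.7 N, A does not slip on B; friction on A equals P = 25 N.
B experiences an equal 25 N forward from A (third law). B is in equilibrium, so the floor supplies f₂ = 25 N of static friction (limit μ_s(m_A+m_B)g = 693.8 N, not exceeded).

f ≈ 25 N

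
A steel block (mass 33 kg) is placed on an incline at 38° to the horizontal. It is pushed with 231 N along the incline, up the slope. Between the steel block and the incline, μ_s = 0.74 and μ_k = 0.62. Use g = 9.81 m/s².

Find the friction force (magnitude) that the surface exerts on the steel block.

f ≈ 31.7 N (down the incline)

Perpendicular to the surface, N = m g cos θ = 33·9.81·cos 38° = 255.1 N.
Parallel to the incline, ΣF = 0 gives f = m g sin θ − P = 199.3 − 231 = -31.69 N (up-slope positive).
Maximum static friction available: μ_s N = 0.74 × 255.1 = 188.8 N.
Since |-31.69| ≤ 188.8 N, static friction is sufficient; f equals the required value, not μ_s N.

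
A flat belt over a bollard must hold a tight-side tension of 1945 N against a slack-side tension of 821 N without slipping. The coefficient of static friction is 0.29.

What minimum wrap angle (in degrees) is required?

β_min ≈ 170°

T₂/T₁ = e^{μβ} → β = ln(T₂/T₁)/μ.
β = ln(1945/821)/0.29 = 0.8625/0.29 = 2.974 rad.
In degrees: β = 2.974 × 180/π = 170°.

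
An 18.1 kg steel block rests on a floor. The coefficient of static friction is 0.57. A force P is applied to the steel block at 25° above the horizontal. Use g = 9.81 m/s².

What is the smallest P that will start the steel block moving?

N = m g − P sin α (the pull lifts the steel block).
At impending slip, P cos α = μ_s N = μ_s (m g − P sin α).
Solving: P (cos α + μ_s sin α) = μ_s m g → P = 0.57×178/(cos 25° + 0.57 sin 25°) = 101/1.147 = 88.2 N.

P ≈ 88.2 N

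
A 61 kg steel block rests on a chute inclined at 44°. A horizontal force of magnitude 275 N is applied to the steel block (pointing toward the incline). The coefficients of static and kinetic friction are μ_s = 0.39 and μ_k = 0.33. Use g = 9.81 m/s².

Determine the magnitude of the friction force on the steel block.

f ≈ 218 N (up the incline)

Normal direction: N = m g cos θ + P sin θ = 621.5 N.
Along the incline, the net driving force (taking up-slope positive) is P cos θ − m g sin θ = 197.8 − 415.7 = -217.9 N, so equilibrium requires friction f = 217.9 N (up-slope).
Maximum static friction: μ_s N = 0.39 × 621.5 = 242.4 N.
Since 217.9 N is within the 242.4 N limit, the steel block stays put and friction is exactly 218 N.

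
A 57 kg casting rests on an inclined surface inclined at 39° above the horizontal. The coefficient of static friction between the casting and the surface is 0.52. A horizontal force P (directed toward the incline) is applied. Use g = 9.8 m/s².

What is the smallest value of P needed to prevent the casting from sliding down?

The casting tends to slide down (tan θ > μ_s), so at the point of impending slip friction acts up-slope at its limit: f = μ_s N.
Perpendicular to the incline: N = m g cos θ + P sin θ.
Along the incline: P cos θ + μ_s N = m g sin θ, i.e. P cos θ + μ_s (m g cos θ + P sin θ) = m g sin θ.
Solving, P (cos θ + μ_s sin θ) = m g (sin θ − μ_s cos θ), so P = 559×0.2252/1.104 = 114 N.

P_min ≈ 114 N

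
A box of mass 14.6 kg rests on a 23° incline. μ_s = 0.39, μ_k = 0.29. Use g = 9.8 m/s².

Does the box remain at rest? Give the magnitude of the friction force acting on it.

f ≈ 38.2 N

N = m g cos θ = 132 N.
Down-slope weight component: m g sin θ = 55.9 N.
μ_s N = 51.4 N.
55.9 > 51.4 N, so it slides; kinetic friction f = μ_k N = 0.29×132 = 38.2 N.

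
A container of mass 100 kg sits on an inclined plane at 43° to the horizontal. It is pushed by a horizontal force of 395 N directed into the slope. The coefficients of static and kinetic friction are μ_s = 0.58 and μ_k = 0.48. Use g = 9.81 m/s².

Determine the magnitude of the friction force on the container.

Resolve perpendicular to the incline: N = m g cos θ + P sin θ = 100×9.81×cos 43° + 395×sin 43° = 986.8 N.
Parallel to the incline: P cos θ − m g sin θ = 288.9 − 669 = -380.2 N; the friction needed to balance this is 380.2 N acting up the slope.
Maximum static friction: μ_s N = 0.58 × 986.8 = 572.4 N.
Since 380.2 N is within the 572.4 N limit, the container stays put and friction is exactly 380 N.

f ≈ 380 N (up the incline)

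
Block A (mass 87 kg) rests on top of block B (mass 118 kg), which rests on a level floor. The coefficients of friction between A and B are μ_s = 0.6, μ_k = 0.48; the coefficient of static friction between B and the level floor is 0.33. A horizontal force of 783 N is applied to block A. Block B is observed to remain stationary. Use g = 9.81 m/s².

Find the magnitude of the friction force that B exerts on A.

Normal force at the A–B interface: N₁ = m_A g = 853.5 N.
Maximum static friction on A from B: μ_s N₁ = 0.6×853.5 = 512.1 N.
P = 783 N exceeds that limit, so A slips over B and the interface friction becomes kinetic: f₁ = μ_k N₁ = 0.48×853.5 = 410 N.
By Newton's third law B feels 410 N forward from A. With B stationary, the floor's static friction on B balances it: f₂ = 410 N (well within μ_s(m_A+m_B)g = 663.6 N).

f ≈ 410 N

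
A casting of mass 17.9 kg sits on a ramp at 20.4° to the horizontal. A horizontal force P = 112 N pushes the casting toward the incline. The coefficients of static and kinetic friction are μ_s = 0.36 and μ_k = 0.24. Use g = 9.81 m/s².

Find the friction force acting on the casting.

Resolve perpendicular to the incline: N = m g cos θ + P sin θ = 17.9×9.81×cos 20.4° + 112×sin 20.4° = 203.6 N.
Parallel to the incline: P cos θ − m g sin θ = 105 − 61.21 = 43.77 N; the friction needed to balance this is 43.77 N acting down the slope.
Maximum static friction: μ_s N = 0.36 × 203.6 = 73.31 N.
|f_req| = 43.77 ≤ 73.31 N → the casting is in equilibrium; friction equals the required value.

f ≈ 43.8 N (down the incline)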